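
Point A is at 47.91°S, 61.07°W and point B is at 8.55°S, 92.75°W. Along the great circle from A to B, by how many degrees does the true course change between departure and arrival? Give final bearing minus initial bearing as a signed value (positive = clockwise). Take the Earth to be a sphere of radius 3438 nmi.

+16.2°

Initial bearing θ₁ = atan2(sin Δλ cos φ₂, cos φ₁ sin φ₂ − sin φ₁ cos φ₂ cos Δλ) = 315.30°
Final bearing θ₂ = (initial bearing from the destination back to the start) + 180° = 331.53°
Δθ = θ₂ − θ₁ = +16.2°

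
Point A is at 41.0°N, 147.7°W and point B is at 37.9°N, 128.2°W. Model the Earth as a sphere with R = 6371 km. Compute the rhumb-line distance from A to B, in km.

Rhumb course C = atan2(Δλ, Δψ) with Δψ = ln[tan(π/4+φ₂/2)/tan(π/4+φ₁/2)] = -0.0701, Δλ = +0.3403 → C = 101.64°
d = R·|Δφ| / |cos C| = 6371·0.05411 / 0.20170 = 1709 km

1709 km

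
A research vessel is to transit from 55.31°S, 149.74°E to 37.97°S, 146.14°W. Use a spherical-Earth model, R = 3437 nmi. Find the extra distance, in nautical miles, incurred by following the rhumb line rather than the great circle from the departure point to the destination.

82 nmi

Great circle: cos σ = sin φ₁ sin φ₂ + cos φ₁ cos φ₂ cos Δλ,  σ = 0.7930 rad → d_gc = 2725.5 nmi
Rhumb line: Δψ = +0.4464, q = Δφ/Δψ = 0.6780, d_rh = R√(Δφ²+q²Δλ²) = 2807.6 nmi
Excess = 2807.6 − 2725.5 = 82.1 ≈ 82 nmi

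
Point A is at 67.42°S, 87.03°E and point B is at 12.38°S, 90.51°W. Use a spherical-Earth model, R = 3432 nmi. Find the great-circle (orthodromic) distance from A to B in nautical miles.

Haversine: a = sin²(Δφ/2)+cos φ₁ cos φ₂ sin²(Δλ/2) = 0.58837;  σ = 2·atan2(√a,√(1−a))
σ = 100.180° → d = Rσ = 3432·1.74847 = 6001 nmi

6001 nmi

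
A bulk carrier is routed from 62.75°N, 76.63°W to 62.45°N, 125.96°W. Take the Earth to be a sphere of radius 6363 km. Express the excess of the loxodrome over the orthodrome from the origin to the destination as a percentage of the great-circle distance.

2.5%

Great circle: σ = 0.3865 rad → d_gc = Rσ = 2459.5 km
Rhumb: Δφ = -0.0052, Δλ = -0.8610, Δψ = -0.0114, q = Δφ/Δψ = 0.4602 → d_rh = R√(Δφ²+q²Δλ²) = 2521.3 km
Excess = (2521.3 − 2459.5) / 2459.5 = 61.8 / 2459.5 = 2.51% ≈ 2.5%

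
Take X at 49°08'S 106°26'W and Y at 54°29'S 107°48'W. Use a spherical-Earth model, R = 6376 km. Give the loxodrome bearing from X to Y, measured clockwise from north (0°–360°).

Meridional parts: M(φ₁)=-0.9874, M(φ₂)=-1.1386 → ΔM = -0.1513;  Δλ = -0.0239 rad
tan C = Δλ / ΔM = +0.1577 → C = 188.96°

189.0°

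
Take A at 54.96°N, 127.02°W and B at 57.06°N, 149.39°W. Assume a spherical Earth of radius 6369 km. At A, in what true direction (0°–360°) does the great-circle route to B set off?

N = sin Δλ·cos φ₂ = -0.2069;  D = cos φ₁ sin φ₂ − sin φ₁ cos φ₂ cos Δλ = +0.0701
initial course = atan2(N, D) = 288.72°

288.7°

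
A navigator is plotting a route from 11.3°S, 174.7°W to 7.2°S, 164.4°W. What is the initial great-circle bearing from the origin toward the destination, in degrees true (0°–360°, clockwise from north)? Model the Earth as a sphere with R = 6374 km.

68.9°

N = sin Δλ·cos φ₂ = +0.1774;  D = cos φ₁ sin φ₂ − sin φ₁ cos φ₂ cos Δλ = +0.0684
initial course = atan2(N, D) = 68.92°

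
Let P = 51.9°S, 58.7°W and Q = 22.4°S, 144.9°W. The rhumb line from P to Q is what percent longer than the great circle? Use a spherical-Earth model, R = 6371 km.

Great circle: σ = 1.2263 rad → d_gc = Rσ = 7813.0 km
Rhumb: Δφ = +0.5149, Δλ = -1.5045, Δψ = +0.6620, q = Δφ/Δψ = 0.7777 → d_rh = R√(Δφ²+q²Δλ²) = 8144.3 km
Excess = (8144.3 − 7813.0) / 7813.0 = 331.3 / 7813.0 = 4.24% ≈ 4.2%

4.2%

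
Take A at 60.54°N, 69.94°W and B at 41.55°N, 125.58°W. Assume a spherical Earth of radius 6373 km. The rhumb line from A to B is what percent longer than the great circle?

Great circle: σ = 0.6677 rad → d_gc = Rσ = 4255.3 km
Rhumb: Δφ = -0.3314, Δλ = -0.9711, Δψ = -0.5373, q = Δφ/Δψ = 0.6168 → d_rh = R√(Δφ²+q²Δλ²) = 4362.8 km
Excess = (4362.8 − 4255.3) / 4255.3 = 107.5 / 4255.3 = 2.53% ≈ 2.5%

2.5%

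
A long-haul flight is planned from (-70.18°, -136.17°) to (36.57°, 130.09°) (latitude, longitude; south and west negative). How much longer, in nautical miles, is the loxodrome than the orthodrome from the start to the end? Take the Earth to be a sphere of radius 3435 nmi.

200 nmi

Great circle: cos σ = sin φ₁ sin φ₂ + cos φ₁ cos φ₂ cos Δλ,  σ = 2.1874 rad → d_gc = 7513.7 nmi
Rhumb line: Δψ = +2.4313, q = Δφ/Δψ = 0.7663, d_rh = R√(Δφ²+q²Δλ²) = 7714.0 nmi
Excess = 7714.0 − 7513.7 = 200.3 ≈ 200 nmi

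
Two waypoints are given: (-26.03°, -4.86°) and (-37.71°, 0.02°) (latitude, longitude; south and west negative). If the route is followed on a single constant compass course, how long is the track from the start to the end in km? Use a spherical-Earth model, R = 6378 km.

Δψ = ln[tan(π/4+φ₂/2)/tan(π/4+φ₁/2)] = -0.2408;  Δφ = -0.2039 rad,  Δλ = +0.0852 rad
q = Δφ/Δψ = 0.8466
d = R·√(Δφ² + q²Δλ²) = 6378·0.21623 = 1379 km

1379 km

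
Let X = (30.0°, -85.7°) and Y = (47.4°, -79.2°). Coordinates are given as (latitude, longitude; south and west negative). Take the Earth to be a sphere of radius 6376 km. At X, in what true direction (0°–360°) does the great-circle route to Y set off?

θ = atan2( sin Δλ·cos φ₂ ,  cos φ₁ sin φ₂ − sin φ₁ cos φ₂ cos Δλ )
  = atan2(+0.0766, +0.3012) = 14.27°

14.3°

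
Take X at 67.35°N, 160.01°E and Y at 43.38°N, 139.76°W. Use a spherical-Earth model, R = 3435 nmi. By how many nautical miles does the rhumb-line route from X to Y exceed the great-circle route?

78 nmi

Great circle: cos σ = sin φ₁ sin φ₂ + cos φ₁ cos φ₂ cos Δλ,  σ = 0.6875 rad → d_gc = 2361.6 nmi
Rhumb line: Δψ = -0.7661, q = Δφ/Δψ = 0.5461, d_rh = R√(Δφ²+q²Δλ²) = 2439.9 nmi
Excess = 2439.9 − 2361.6 = 78.3 ≈ 78 nmi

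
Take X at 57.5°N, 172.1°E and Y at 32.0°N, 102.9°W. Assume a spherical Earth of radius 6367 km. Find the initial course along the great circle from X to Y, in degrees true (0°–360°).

75.3°

θ = atan2( sin Δλ·cos φ₂ ,  cos φ₁ sin φ₂ − sin φ₁ cos φ₂ cos Δλ )
  = atan2(+0.8448, +0.2224) = 75.25°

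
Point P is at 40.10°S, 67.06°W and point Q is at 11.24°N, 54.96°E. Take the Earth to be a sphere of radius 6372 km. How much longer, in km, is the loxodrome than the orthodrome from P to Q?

Great circle: cos σ = sin φ₁ sin φ₂ + cos φ₁ cos φ₂ cos Δλ,  σ = 2.1216 rad → d_gc = 13518.6 km
Rhumb line: Δψ = +0.9626, q = Δφ/Δψ = 0.9308, d_rh = R√(Δφ²+q²Δλ²) = 13862.0 km
Excess = 13862.0 − 13518.6 = 343.4 ≈ 343 km

343 km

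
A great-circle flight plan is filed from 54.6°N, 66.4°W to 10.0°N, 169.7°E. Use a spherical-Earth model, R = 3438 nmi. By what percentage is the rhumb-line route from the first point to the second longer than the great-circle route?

Great circle: σ = 1.7484 rad → d_gc = Rσ = 6010.9 nmi
Rhumb: Δφ = -0.7784, Δλ = -2.1625, Δψ = -0.9667, q = Δφ/Δψ = 0.8052 → d_rh = R√(Δφ²+q²Δλ²) = 6557.5 nmi
Excess = (6557.5 − 6010.9) / 6010.9 = 546.6 / 6010.9 = 9.09% ≈ 9.1%

9.1%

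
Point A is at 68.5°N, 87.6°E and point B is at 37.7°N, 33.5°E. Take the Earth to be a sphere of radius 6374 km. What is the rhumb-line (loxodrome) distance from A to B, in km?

4831 km

Rhumb course C = atan2(Δλ, Δψ) with Δψ = ln[tan(π/4+φ₂/2)/tan(π/4+φ₁/2)] = -0.9501, Δλ = -0.9442 → C = 224.82°
d = R·|Δφ| / |cos C| = 6374·0.53756 / 0.70931 = 4831 km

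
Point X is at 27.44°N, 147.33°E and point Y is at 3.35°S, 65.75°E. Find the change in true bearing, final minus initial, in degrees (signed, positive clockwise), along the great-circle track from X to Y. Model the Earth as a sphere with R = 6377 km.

-21.2°

At departure: θ₁ = atan2(sin Δλ cos φ₂, cos φ₁ sin φ₂ − sin φ₁ cos φ₂ cos Δλ) = 263.12°
At arrival: θ₂ = atan2(sin Δλ cos φ₁, −cos φ₂ sin φ₁ + sin φ₂ cos φ₁ cos Δλ) = 241.96°
Δθ = θ₂ − θ₁ = -21.2°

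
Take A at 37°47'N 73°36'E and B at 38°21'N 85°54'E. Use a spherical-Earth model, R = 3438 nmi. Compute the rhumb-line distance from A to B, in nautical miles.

582 nmi

Rhumb course C = atan2(Δλ, Δψ) with Δψ = ln[tan(π/4+φ₂/2)/tan(π/4+φ₁/2)] = +0.0126, Δλ = +0.2147 → C = 86.65°
d = R·|Δφ| / |cos C| = 3438·0.00989 / 0.05842 = 582 nmi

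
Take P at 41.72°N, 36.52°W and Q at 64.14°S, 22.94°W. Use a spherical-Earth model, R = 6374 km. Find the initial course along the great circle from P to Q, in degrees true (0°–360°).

N = sin Δλ·cos φ₂ = +0.1024;  D = cos φ₁ sin φ₂ − sin φ₁ cos φ₂ cos Δλ = -0.9538
initial course = atan2(N, D) = 173.87°

173.9°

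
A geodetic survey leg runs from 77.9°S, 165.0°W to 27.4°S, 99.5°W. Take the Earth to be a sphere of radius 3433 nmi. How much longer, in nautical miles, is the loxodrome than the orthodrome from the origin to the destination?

Great circle: cos σ = sin φ₁ sin φ₂ + cos φ₁ cos φ₂ cos Δλ,  σ = 1.0156 rad → d_gc = 3486.4 nmi
Rhumb line: Δψ = +1.7469, q = Δφ/Δψ = 0.5046, d_rh = R√(Δφ²+q²Δλ²) = 3616.2 nmi
Excess = 3616.2 − 3486.4 = 129.8 ≈ 130 nmi

130 nmi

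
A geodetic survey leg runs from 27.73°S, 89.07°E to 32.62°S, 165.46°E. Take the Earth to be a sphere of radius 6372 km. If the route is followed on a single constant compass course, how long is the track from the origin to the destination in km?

7361 km

Rhumb course C = atan2(Δλ, Δψ) with Δψ = ln[tan(π/4+φ₂/2)/tan(π/4+φ₁/2)] = -0.0988, Δλ = +1.3333 → C = 94.24°
d = R·|Δφ| / |cos C| = 6372·0.08535 / 0.07388 = 7361 km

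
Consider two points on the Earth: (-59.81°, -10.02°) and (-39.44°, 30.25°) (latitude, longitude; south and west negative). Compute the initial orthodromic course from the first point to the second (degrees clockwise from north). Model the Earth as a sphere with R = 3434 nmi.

N = sin Δλ·cos φ₂ = +0.4992;  D = cos φ₁ sin φ₂ − sin φ₁ cos φ₂ cos Δλ = +0.1899
initial course = atan2(N, D) = 69.17°

69.2°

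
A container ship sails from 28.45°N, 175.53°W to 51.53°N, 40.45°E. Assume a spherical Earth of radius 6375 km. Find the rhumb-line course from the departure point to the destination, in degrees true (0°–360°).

282.0°

Δψ = ln[tan(π/4+φ₂/2)/tan(π/4+φ₁/2)] = +0.5346
Δλ = -2.5136 rad (taken the short way round)
course = atan2(Δλ, Δψ) = 282.01°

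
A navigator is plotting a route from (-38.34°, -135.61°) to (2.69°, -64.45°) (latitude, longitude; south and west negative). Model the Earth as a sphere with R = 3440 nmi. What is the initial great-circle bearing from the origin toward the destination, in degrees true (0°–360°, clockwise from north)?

θ = atan2( sin Δλ·cos φ₂ ,  cos φ₁ sin φ₂ − sin φ₁ cos φ₂ cos Δλ )
  = atan2(+0.9454, +0.2369) = 75.93°

75.9°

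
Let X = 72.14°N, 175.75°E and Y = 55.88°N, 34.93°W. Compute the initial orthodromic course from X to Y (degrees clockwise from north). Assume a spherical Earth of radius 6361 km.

21.9°

θ = atan2( sin Δλ·cos φ₂ ,  cos φ₁ sin φ₂ − sin φ₁ cos φ₂ cos Δλ )
  = atan2(+0.2862, +0.7131) = 21.87°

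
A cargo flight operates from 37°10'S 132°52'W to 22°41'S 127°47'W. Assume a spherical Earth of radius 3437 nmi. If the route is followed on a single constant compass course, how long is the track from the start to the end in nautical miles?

908 nmi

Δψ = ln[tan(π/4+φ₂/2)/tan(π/4+φ₁/2)] = +0.2930;  Δφ = +0.2528 rad,  Δλ = +0.0887 rad
q = Δφ/Δψ = 0.8628
d = R·√(Δφ² + q²Δλ²) = 3437·0.26412 = 908 nmi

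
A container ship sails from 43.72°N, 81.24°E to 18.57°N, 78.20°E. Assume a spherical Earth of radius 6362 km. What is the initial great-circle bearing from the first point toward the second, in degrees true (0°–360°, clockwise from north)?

N = sin Δλ·cos φ₂ = -0.0503;  D = cos φ₁ sin φ₂ − sin φ₁ cos φ₂ cos Δλ = -0.4241
initial course = atan2(N, D) = 186.76°

186.8°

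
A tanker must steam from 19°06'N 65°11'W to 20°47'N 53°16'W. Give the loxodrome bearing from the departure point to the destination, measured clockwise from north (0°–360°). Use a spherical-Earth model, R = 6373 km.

Meridional parts: M(φ₁)=+0.3397, M(φ₂)=+0.3710 → ΔM = +0.0313;  Δλ = +0.2080 rad
tan C = Δλ / ΔM = +6.6544 → C = 81.45°

81.5°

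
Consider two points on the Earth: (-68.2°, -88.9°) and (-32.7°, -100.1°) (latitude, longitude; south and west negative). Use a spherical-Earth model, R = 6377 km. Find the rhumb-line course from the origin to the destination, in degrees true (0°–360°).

Meridional parts: M(φ₁)=-1.6473, M(φ₂)=-0.6045 → ΔM = +1.0428;  Δλ = -0.1955 rad
tan C = Δλ / ΔM = -0.1875 → C = 349.38°

349.4°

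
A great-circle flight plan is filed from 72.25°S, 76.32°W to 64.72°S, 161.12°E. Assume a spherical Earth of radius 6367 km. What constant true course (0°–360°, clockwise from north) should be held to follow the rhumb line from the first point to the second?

Meridional parts: M(φ₁)=-1.8569, M(φ₂)=-1.4950 → ΔM = +0.3620;  Δλ = -2.1391 rad
tan C = Δλ / ΔM = -5.9091 → C = 279.61°

279.6°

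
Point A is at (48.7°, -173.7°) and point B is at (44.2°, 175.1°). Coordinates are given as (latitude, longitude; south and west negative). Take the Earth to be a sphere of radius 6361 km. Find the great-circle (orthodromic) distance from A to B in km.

Haversine: a = sin²(Δφ/2)+cos φ₁ cos φ₂ sin²(Δλ/2) = 0.00605;  σ = 2·atan2(√a,√(1−a))
σ = 8.920° → d = Rσ = 6361·0.15568 = 990 km

990 km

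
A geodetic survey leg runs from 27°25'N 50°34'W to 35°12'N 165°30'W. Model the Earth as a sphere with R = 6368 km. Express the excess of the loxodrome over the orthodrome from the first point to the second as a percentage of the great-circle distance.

Great circle: σ = 1.6112 rad → d_gc = Rσ = 10259.9 km
Rhumb: Δφ = +0.1358, Δλ = -2.0060, Δψ = +0.1592, q = Δφ/Δψ = 0.8532 → d_rh = R√(Δφ²+q²Δλ²) = 10933.5 km
Excess = (10933.5 − 10259.9) / 10259.9 = 673.6 / 10259.9 = 6.57% ≈ 6.6%

6.6%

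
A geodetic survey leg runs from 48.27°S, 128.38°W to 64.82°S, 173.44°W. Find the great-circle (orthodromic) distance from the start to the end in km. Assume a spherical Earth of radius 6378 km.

cos σ = sin φ₁ sin φ₂ + cos φ₁ cos φ₂ cos Δλ
      = sin(-48.27°)sin(-64.82°) + cos(-48.27°)cos(-64.82°)cos(-45.06°) = 0.8754
σ = 28.906° → d = Rσ = 6378·0.50450 = 3218 km

3218 km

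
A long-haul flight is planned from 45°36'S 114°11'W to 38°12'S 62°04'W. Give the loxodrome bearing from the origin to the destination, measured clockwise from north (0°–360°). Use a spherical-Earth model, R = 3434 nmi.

Δψ = ln[tan(π/4+φ₂/2)/tan(π/4+φ₁/2)] = +0.1738
Δλ = +0.9096 rad (taken the short way round)
course = atan2(Δλ, Δψ) = 79.18°

79.2°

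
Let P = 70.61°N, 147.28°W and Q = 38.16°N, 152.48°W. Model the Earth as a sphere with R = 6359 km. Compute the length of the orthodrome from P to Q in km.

Haversine: a = sin²(Δφ/2)+cos φ₁ cos φ₂ sin²(Δλ/2) = 0.07861;  σ = 2·atan2(√a,√(1−a))
σ = 32.565° → d = Rσ = 6359·0.56836 = 3614 km

3614 km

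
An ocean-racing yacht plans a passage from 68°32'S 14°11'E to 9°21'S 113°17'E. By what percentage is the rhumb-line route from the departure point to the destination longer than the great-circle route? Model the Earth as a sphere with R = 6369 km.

Great circle: σ = 1.4766 rad → d_gc = Rσ = 9404.3 km
Rhumb: Δφ = +1.0329, Δλ = +1.7296, Δψ = +1.4992, q = Δφ/Δψ = 0.6890 → d_rh = R√(Δφ²+q²Δλ²) = 10044.5 km
Excess = (10044.5 − 9404.3) / 9404.3 = 640.2 / 9404.3 = 6.81% ≈ 6.8%

6.8%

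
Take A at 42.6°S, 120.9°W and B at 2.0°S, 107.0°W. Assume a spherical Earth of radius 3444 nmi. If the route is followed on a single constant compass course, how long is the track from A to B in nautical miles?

Rhumb course C = atan2(Δλ, Δψ) with Δψ = ln[tan(π/4+φ₂/2)/tan(π/4+φ₁/2)] = +0.7884, Δλ = +0.2426 → C = 17.10°
d = R·|Δφ| / |cos C| = 3444·0.70860 / 0.95577 = 2553 nmi

2553 nmi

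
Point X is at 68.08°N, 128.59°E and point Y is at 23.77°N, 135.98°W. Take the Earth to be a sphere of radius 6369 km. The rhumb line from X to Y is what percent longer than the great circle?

7.4%

Great circle: σ = 1.2222 rad → d_gc = Rσ = 7784.1 km
Rhumb: Δφ = -0.7734, Δλ = +1.6656, Δψ = -1.2144, q = Δφ/Δψ = 0.6368 → d_rh = R√(Δφ²+q²Δλ²) = 8360.5 km
Excess = (8360.5 − 7784.1) / 7784.1 = 576.4 / 7784.1 = 7.40% ≈ 7.4%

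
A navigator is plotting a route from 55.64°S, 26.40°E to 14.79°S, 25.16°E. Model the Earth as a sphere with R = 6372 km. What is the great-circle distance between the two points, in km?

4544 km

cos σ = sin φ₁ sin φ₂ + cos φ₁ cos φ₂ cos Δλ
      = sin(-55.64°)sin(-14.79°) + cos(-55.64°)cos(-14.79°)cos(-1.24°) = 0.7563
σ = 40.861° → d = Rσ = 6372·0.71316 = 4544 km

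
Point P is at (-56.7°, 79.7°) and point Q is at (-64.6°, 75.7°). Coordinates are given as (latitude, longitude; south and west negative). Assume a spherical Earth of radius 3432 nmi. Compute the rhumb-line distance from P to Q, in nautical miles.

Rhumb course C = atan2(Δλ, Δψ) with Δψ = ln[tan(π/4+φ₂/2)/tan(π/4+φ₁/2)] = -0.2830, Δλ = -0.0698 → C = 193.86°
d = R·|Δφ| / |cos C| = 3432·0.13788 / 0.97089 = 487 nmi

487 nmi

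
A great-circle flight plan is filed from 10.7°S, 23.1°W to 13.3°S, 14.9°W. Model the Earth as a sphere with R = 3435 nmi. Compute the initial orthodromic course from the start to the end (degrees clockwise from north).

N = sin Δλ·cos φ₂ = +0.1388;  D = cos φ₁ sin φ₂ − sin φ₁ cos φ₂ cos Δλ = -0.0472
initial course = atan2(N, D) = 108.78°

108.8°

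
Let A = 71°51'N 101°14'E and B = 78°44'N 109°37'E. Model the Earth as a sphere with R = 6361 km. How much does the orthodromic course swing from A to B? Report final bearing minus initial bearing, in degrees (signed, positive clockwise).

Initial bearing θ₁ = atan2(sin Δλ cos φ₂, cos φ₁ sin φ₂ − sin φ₁ cos φ₂ cos Δλ) = 13.16°
Final bearing θ₂ = (initial bearing from the destination back to the start) + 180° = 21.28°
Δθ = θ₂ − θ₁ = +8.1°

+8.1°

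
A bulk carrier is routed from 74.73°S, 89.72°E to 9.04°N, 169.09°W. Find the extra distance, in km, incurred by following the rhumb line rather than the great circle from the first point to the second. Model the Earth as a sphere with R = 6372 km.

711 km

Great circle: cos σ = sin φ₁ sin φ₂ + cos φ₁ cos φ₂ cos Δλ,  σ = 1.7742 rad → d_gc = 11305.5 km
Rhumb line: Δψ = +2.1680, q = Δφ/Δψ = 0.6744, d_rh = R√(Δφ²+q²Δλ²) = 12016.2 km
Excess = 12016.2 − 11305.5 = 710.7 ≈ 711 km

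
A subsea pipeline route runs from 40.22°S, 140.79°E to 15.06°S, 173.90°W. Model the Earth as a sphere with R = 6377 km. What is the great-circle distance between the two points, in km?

cos σ = sin φ₁ sin φ₂ + cos φ₁ cos φ₂ cos Δλ
      = sin(-40.22°)sin(-15.06°) + cos(-40.22°)cos(-15.06°)cos(45.31°) = 0.6863
σ = 46.660° → d = Rσ = 6377·0.81436 = 5193 km

5193 km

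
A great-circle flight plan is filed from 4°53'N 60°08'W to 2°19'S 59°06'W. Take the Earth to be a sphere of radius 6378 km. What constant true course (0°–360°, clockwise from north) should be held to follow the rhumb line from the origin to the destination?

Δψ = ln[tan(π/4+φ₂/2)/tan(π/4+φ₁/2)] = -0.1258
Δλ = +0.0180 rad (taken the short way round)
course = atan2(Δλ, Δψ) = 171.84°

171.8°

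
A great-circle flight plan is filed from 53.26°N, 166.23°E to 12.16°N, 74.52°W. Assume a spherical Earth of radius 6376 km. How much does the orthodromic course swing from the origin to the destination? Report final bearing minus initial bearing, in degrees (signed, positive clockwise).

+89.1°

At departure: θ₁ = atan2(sin Δλ cos φ₂, cos φ₁ sin φ₂ − sin φ₁ cos φ₂ cos Δλ) = 59.18°
At arrival: θ₂ = atan2(sin Δλ cos φ₁, −cos φ₂ sin φ₁ + sin φ₂ cos φ₁ cos Δλ) = 148.30°
Δθ = θ₂ − θ₁ = +89.1°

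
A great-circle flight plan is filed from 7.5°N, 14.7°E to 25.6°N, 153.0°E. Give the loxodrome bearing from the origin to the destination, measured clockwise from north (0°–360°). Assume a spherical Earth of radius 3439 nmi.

82.2°

Δψ = ln[tan(π/4+φ₂/2)/tan(π/4+φ₁/2)] = +0.3312
Δλ = +2.4138 rad (taken the short way round)
course = atan2(Δλ, Δψ) = 82.19°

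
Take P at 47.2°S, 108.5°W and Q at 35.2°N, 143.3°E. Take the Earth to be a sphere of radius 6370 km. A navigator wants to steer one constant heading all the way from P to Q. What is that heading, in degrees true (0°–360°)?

Δψ = ln[tan(π/4+φ₂/2)/tan(π/4+φ₁/2)] = +1.5939
Δλ = -1.8884 rad (taken the short way round)
course = atan2(Δλ, Δψ) = 310.16°

310.2°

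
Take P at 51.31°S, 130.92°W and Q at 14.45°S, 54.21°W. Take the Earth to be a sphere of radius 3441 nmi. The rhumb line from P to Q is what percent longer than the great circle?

2.7%

Great circle: σ = 1.2303 rad → d_gc = Rσ = 4233.6 nmi
Rhumb: Δφ = +0.6433, Δλ = +1.3388, Δψ = +0.7918, q = Δφ/Δψ = 0.8125 → d_rh = R√(Δφ²+q²Δλ²) = 4348.6 nmi
Excess = (4348.6 − 4233.6) / 4233.6 = 115.0 / 4233.6 = 2.72% ≈ 2.7%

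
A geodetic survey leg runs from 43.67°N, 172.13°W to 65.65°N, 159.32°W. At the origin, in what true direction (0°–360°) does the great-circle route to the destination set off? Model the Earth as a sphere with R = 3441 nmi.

N = sin Δλ·cos φ₂ = +0.0914;  D = cos φ₁ sin φ₂ − sin φ₁ cos φ₂ cos Δλ = +0.3814
initial course = atan2(N, D) = 13.48°

13.5°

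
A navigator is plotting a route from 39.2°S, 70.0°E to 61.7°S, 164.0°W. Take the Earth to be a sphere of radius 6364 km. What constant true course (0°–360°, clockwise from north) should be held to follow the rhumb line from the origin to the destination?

Δψ = ln[tan(π/4+φ₂/2)/tan(π/4+φ₁/2)] = -0.6331
Δλ = +2.1991 rad (taken the short way round)
course = atan2(Δλ, Δψ) = 106.06°

106.1°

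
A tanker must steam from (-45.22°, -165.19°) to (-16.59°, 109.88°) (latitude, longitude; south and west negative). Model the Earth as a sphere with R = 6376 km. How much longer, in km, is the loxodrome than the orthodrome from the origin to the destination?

Great circle: cos σ = sin φ₁ sin φ₂ + cos φ₁ cos φ₂ cos Δλ,  σ = 1.3054 rad → d_gc = 8323.0 km
Rhumb line: Δψ = +0.5931, q = Δφ/Δψ = 0.8425, d_rh = R√(Δφ²+q²Δλ²) = 8576.0 km
Excess = 8576.0 − 8323.0 = 253.0 ≈ 253 km

253 km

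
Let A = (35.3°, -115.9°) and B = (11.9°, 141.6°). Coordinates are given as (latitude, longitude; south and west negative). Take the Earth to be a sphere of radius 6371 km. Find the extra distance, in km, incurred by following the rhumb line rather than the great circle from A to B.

316 km

Great circle: cos σ = sin φ₁ sin φ₂ + cos φ₁ cos φ₂ cos Δλ,  σ = 1.6245 rad → d_gc = 10349.8 km
Rhumb line: Δψ = -0.4500, q = Δφ/Δψ = 0.9075, d_rh = R√(Δφ²+q²Δλ²) = 10665.4 km
Excess = 10665.4 − 10349.8 = 315.6 ≈ 316 km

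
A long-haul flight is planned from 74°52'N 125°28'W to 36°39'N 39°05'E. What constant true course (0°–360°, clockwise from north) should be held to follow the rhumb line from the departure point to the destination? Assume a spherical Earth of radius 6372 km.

114.9°

Δψ = ln[tan(π/4+φ₂/2)/tan(π/4+φ₁/2)] = -1.3303
Δλ = +2.8719 rad (taken the short way round)
course = atan2(Δλ, Δψ) = 114.85°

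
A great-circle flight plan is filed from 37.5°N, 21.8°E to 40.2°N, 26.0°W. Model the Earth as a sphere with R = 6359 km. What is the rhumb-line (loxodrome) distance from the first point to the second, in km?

Rhumb course C = atan2(Δλ, Δψ) with Δψ = ln[tan(π/4+φ₂/2)/tan(π/4+φ₁/2)] = +0.0605, Δλ = -0.8343 → C = 274.15°
d = R·|Δφ| / |cos C| = 6359·0.04712 / 0.07235 = 4142 km

4142 km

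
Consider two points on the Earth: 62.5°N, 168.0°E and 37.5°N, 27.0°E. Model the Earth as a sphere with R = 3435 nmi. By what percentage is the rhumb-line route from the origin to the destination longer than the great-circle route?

21.4%

Great circle: σ = 1.3127 rad → d_gc = Rσ = 4509.0 nmi
Rhumb: Δφ = -0.4363, Δλ = -2.4609, Δψ = -0.7008, q = Δφ/Δψ = 0.6226 → d_rh = R√(Δφ²+q²Δλ²) = 5472.6 nmi
Excess = (5472.6 − 4509.0) / 4509.0 = 963.6 / 4509.0 = 21.37% ≈ 21.4%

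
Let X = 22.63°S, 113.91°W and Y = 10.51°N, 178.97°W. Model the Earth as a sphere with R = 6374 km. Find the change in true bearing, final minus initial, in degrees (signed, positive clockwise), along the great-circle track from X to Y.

+8.0°

At departure: θ₁ = atan2(sin Δλ cos φ₂, cos φ₁ sin φ₂ − sin φ₁ cos φ₂ cos Δλ) = 290.19°
At arrival: θ₂ = atan2(sin Δλ cos φ₁, −cos φ₂ sin φ₁ + sin φ₂ cos φ₁ cos Δλ) = 298.23°
Δθ = θ₂ − θ₁ = +8.0°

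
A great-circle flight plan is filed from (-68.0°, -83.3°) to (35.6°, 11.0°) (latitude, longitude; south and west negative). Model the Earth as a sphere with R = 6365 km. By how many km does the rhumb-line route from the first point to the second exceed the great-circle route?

Great circle: cos σ = sin φ₁ sin φ₂ + cos φ₁ cos φ₂ cos Δλ,  σ = 2.1683 rad → d_gc = 13801.2 km
Rhumb line: Δψ = +2.3036, q = Δφ/Δψ = 0.7849, d_rh = R√(Δφ²+q²Δλ²) = 14144.6 km
Excess = 14144.6 − 13801.2 = 343.4 ≈ 343 km

343 km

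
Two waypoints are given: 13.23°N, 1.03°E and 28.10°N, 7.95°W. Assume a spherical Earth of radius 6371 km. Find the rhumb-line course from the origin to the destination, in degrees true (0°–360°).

Δψ = ln[tan(π/4+φ₂/2)/tan(π/4+φ₁/2)] = +0.2784
Δλ = -0.1567 rad (taken the short way round)
course = atan2(Δλ, Δψ) = 330.62°

330.6°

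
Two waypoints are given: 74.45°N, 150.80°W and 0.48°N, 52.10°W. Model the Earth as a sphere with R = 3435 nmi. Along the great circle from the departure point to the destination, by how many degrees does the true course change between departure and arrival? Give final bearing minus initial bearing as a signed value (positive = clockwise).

+83.1°

At departure: θ₁ = atan2(sin Δλ cos φ₂, cos φ₁ sin φ₂ − sin φ₁ cos φ₂ cos Δλ) = 81.49°
At arrival: θ₂ = atan2(sin Δλ cos φ₁, −cos φ₂ sin φ₁ + sin φ₂ cos φ₁ cos Δλ) = 164.63°
Δθ = θ₂ − θ₁ = +83.1°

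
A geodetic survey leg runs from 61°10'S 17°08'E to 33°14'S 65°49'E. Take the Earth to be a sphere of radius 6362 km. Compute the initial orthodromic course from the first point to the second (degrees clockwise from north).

70.7°

N = sin Δλ·cos φ₂ = +0.6282;  D = cos φ₁ sin φ₂ − sin φ₁ cos φ₂ cos Δλ = +0.2195
initial course = atan2(N, D) = 70.74°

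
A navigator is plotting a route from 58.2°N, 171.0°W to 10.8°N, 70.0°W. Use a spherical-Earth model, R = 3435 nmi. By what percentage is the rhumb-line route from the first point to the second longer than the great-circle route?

5.8%

Great circle: σ = 1.5103 rad → d_gc = Rσ = 5187.8 nmi
Rhumb: Δφ = -0.8273, Δλ = +1.7628, Δψ = -1.0661, q = Δφ/Δψ = 0.7760 → d_rh = R√(Δφ²+q²Δλ²) = 5491.1 nmi
Excess = (5491.1 − 5187.8) / 5187.8 = 303.3 / 5187.8 = 5.846% ≈ 5.8%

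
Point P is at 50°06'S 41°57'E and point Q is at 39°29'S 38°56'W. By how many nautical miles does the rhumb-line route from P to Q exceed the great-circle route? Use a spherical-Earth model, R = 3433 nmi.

Great circle: cos σ = sin φ₁ sin φ₂ + cos φ₁ cos φ₂ cos Δλ,  σ = 0.9689 rad → d_gc = 3326.1 nmi
Rhumb line: Δψ = +0.2622, q = Δφ/Δψ = 0.7066, d_rh = R√(Δφ²+q²Δλ²) = 3483.2 nmi
Excess = 3483.2 − 3326.1 = 157.1 ≈ 157 nmi

157 nmi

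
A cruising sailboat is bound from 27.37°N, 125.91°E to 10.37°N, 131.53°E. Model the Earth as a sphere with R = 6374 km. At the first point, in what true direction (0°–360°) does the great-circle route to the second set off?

161.6°

θ = atan2( sin Δλ·cos φ₂ ,  cos φ₁ sin φ₂ − sin φ₁ cos φ₂ cos Δλ )
  = atan2(+0.0963, -0.2902) = 161.64°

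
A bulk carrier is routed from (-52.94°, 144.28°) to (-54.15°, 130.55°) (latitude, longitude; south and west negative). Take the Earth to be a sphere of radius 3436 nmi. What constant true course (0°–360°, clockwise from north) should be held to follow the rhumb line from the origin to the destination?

261.6°

Meridional parts: M(φ₁)=-1.0931, M(φ₂)=-1.1286 → ΔM = -0.0355;  Δλ = -0.2396 rad
tan C = Δλ / ΔM = +6.7418 → C = 261.56°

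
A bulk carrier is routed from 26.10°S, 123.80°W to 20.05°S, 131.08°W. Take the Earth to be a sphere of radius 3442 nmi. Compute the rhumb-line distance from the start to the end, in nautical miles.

542 nmi

Rhumb course C = atan2(Δλ, Δψ) with Δψ = ln[tan(π/4+φ₂/2)/tan(π/4+φ₁/2)] = +0.1148, Δλ = -0.1271 → C = 312.11°
d = R·|Δφ| / |cos C| = 3442·0.10559 / 0.67056 = 542 nmi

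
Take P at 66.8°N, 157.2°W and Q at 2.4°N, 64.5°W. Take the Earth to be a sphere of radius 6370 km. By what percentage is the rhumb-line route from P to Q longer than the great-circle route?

Great circle: σ = 1.5508 rad → d_gc = Rσ = 9878.9 km
Rhumb: Δφ = -1.1240, Δλ = +1.6179, Δψ = -1.5415, q = Δφ/Δψ = 0.7291 → d_rh = R√(Δφ²+q²Δλ²) = 10379.5 km
Excess = (10379.5 − 9878.9) / 9878.9 = 500.6 / 9878.9 = 5.07% ≈ 5.1%

5.1%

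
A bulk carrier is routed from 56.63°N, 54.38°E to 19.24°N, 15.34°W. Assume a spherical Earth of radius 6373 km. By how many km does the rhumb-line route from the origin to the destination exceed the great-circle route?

Great circle: cos σ = sin φ₁ sin φ₂ + cos φ₁ cos φ₂ cos Δλ,  σ = 1.0982 rad → d_gc = 6998.8 km
Rhumb line: Δψ = -0.8626, q = Δφ/Δψ = 0.7565, d_rh = R√(Δφ²+q²Δλ²) = 7191.5 km
Excess = 7191.5 − 6998.8 = 192.7 ≈ 193 km

193 km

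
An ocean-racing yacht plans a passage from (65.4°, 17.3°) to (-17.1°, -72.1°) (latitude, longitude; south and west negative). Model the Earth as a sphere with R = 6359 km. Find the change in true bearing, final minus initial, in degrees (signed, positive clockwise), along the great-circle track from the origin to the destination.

-56.6°

At departure: θ₁ = atan2(sin Δλ cos φ₂, cos φ₁ sin φ₂ − sin φ₁ cos φ₂ cos Δλ) = 262.17°
At arrival: θ₂ = atan2(sin Δλ cos φ₁, −cos φ₂ sin φ₁ + sin φ₂ cos φ₁ cos Δλ) = 205.56°
Δθ = θ₂ − θ₁ = -56.6°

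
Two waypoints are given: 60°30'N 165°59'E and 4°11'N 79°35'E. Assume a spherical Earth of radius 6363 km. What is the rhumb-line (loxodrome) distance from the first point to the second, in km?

9747 km

Rhumb course C = atan2(Δλ, Δψ) with Δψ = ln[tan(π/4+φ₂/2)/tan(π/4+φ₁/2)] = -1.2615, Δλ = -1.5080 → C = 230.09°
d = R·|Δφ| / |cos C| = 6363·0.98291 / 0.64163 = 9747 km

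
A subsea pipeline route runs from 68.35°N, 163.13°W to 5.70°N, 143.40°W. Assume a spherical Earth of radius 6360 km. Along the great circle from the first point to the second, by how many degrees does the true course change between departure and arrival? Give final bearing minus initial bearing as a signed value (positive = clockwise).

Initial bearing θ₁ = atan2(sin Δλ cos φ₂, cos φ₁ sin φ₂ − sin φ₁ cos φ₂ cos Δλ) = 158.06°
Final bearing θ₂ = (initial bearing from the destination back to the start) + 180° = 172.04°
Δθ = θ₂ − θ₁ = +14.0°

+14.0°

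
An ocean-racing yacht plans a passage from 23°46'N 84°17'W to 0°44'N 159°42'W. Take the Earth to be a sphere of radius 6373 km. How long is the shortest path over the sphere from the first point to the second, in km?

8495 km

cos σ = sin φ₁ sin φ₂ + cos φ₁ cos φ₂ cos Δλ
      = sin(23.77°)sin(0.73°) + cos(23.77°)cos(0.73°)cos(-75.42°) = 0.2356
σ = 76.375° → d = Rσ = 6373·1.33299 = 8495 km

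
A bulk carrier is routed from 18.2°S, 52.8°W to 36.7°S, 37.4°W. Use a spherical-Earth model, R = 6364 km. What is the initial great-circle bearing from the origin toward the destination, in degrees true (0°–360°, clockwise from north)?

146.9°

N = sin Δλ·cos φ₂ = +0.2129;  D = cos φ₁ sin φ₂ − sin φ₁ cos φ₂ cos Δλ = -0.3263
initial course = atan2(N, D) = 146.87°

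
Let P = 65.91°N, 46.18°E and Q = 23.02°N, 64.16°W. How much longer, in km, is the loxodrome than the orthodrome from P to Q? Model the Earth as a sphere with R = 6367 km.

860 km

Great circle: cos σ = sin φ₁ sin φ₂ + cos φ₁ cos φ₂ cos Δλ,  σ = 1.3424 rad → d_gc = 8547.063 km
Rhumb line: Δψ = -1.1317, q = Δφ/Δψ = 0.6615, d_rh = R√(Δφ²+q²Δλ²) = 9407.558 km
Excess = 9407.558 − 8547.063 = 860.495 ≈ 860 km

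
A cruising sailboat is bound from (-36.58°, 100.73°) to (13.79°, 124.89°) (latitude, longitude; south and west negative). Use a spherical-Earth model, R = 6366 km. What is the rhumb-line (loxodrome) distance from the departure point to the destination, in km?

Δψ = ln[tan(π/4+φ₂/2)/tan(π/4+φ₁/2)] = +0.9299;  Δφ = +0.8791 rad,  Δλ = +0.4217 rad
q = Δφ/Δψ = 0.9454
d = R·√(Δφ² + q²Δλ²) = 6366·0.96529 = 6145 km

6145 km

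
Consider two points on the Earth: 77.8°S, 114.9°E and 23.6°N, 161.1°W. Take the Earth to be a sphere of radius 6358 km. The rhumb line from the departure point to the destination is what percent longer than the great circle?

3.6%

Great circle: σ = 1.9510 rad → d_gc = Rσ = 12404.2 km
Rhumb: Δφ = +1.7698, Δλ = +1.4661, Δψ = +2.6602, q = Δφ/Δψ = 0.6653 → d_rh = R√(Δφ²+q²Δλ²) = 12847.8 km
Excess = (12847.8 − 12404.2) / 12404.2 = 443.6 / 12404.2 = 3.58% ≈ 3.6%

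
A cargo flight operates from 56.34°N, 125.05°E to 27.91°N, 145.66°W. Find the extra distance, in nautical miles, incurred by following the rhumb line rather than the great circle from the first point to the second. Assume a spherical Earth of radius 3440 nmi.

Great circle: cos σ = sin φ₁ sin φ₂ + cos φ₁ cos φ₂ cos Δλ,  σ = 1.1640 rad → d_gc = 4004.1 nmi
Rhumb line: Δψ = -0.6881, q = Δφ/Δψ = 0.7211, d_rh = R√(Δφ²+q²Δλ²) = 4225.9 nmi
Excess = 4225.9 − 4004.1 = 221.8 ≈ 222 nmi

222 nmi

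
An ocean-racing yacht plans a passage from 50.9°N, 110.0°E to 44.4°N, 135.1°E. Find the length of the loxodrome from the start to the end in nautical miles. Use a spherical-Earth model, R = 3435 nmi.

1084 nmi

Rhumb course C = atan2(Δλ, Δψ) with Δψ = ln[tan(π/4+φ₂/2)/tan(π/4+φ₁/2)] = -0.1687, Δλ = +0.4381 → C = 111.06°
d = R·|Δφ| / |cos C| = 3435·0.11345 / 0.35939 = 1084 nmi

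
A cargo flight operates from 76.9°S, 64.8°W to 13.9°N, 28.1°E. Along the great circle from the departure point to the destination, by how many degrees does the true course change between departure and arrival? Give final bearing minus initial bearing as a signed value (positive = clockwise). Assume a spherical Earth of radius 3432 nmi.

Initial bearing θ₁ = atan2(sin Δλ cos φ₂, cos φ₁ sin φ₂ − sin φ₁ cos φ₂ cos Δλ) = 89.61°
Final bearing θ₂ = (initial bearing from the destination back to the start) + 180° = 13.50°
Δθ = θ₂ − θ₁ = -76.1°

-76.1°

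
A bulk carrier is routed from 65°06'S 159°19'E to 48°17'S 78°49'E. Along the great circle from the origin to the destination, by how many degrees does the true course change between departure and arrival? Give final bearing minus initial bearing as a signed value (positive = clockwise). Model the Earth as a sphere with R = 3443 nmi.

Initial bearing θ₁ = atan2(sin Δλ cos φ₂, cos φ₁ sin φ₂ − sin φ₁ cos φ₂ cos Δλ) = 251.89°
Final bearing θ₂ = (initial bearing from the destination back to the start) + 180° = 323.03°
Δθ = θ₂ − θ₁ = +71.1°

+71.1°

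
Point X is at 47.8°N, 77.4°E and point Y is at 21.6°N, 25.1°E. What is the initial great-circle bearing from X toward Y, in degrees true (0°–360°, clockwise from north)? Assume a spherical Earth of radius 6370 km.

θ = atan2( sin Δλ·cos φ₂ ,  cos φ₁ sin φ₂ − sin φ₁ cos φ₂ cos Δλ )
  = atan2(-0.7357, -0.1739) = 256.70°

256.7°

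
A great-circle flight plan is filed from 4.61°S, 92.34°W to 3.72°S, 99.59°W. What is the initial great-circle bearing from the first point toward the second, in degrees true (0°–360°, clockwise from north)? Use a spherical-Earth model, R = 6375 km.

θ = atan2( sin Δλ·cos φ₂ ,  cos φ₁ sin φ₂ − sin φ₁ cos φ₂ cos Δλ )
  = atan2(-0.1259, +0.0149) = 276.74°

276.7°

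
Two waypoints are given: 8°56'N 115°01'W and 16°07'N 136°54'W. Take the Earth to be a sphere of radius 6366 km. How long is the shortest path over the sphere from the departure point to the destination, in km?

cos σ = sin φ₁ sin φ₂ + cos φ₁ cos φ₂ cos Δλ
      = sin(8.93°)sin(16.12°) + cos(8.93°)cos(16.12°)cos(-21.88°) = 0.9238
σ = 22.517° → d = Rσ = 6366·0.39299 = 2502 km

2502 km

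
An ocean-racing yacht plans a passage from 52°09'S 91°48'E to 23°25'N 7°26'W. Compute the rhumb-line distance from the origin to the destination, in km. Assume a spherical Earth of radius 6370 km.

Rhumb course C = atan2(Δλ, Δψ) with Δψ = ln[tan(π/4+φ₂/2)/tan(π/4+φ₁/2)] = +1.4910, Δλ = -1.7319 → C = 310.72°
d = R·|Δφ| / |cos C| = 6370·1.31889 / 0.65242 = 12877 km

12877 km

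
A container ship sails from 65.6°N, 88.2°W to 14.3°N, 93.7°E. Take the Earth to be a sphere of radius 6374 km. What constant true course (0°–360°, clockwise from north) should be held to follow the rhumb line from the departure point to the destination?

247.6°

Δψ = ln[tan(π/4+φ₂/2)/tan(π/4+φ₁/2)] = -1.2793
Δλ = -3.1084 rad (taken the short way round)
course = atan2(Δλ, Δψ) = 247.63°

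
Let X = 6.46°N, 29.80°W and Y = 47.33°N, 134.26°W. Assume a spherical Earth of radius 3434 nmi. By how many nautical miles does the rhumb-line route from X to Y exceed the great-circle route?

241 nmi

Great circle: cos σ = sin φ₁ sin φ₂ + cos φ₁ cos φ₂ cos Δλ,  σ = 1.6563 rad → d_gc = 5687.9 nmi
Rhumb line: Δψ = +0.8271, q = Δφ/Δψ = 0.8624, d_rh = R√(Δφ²+q²Δλ²) = 5929.0 nmi
Excess = 5929.0 − 5687.9 = 241.1 ≈ 241 nmi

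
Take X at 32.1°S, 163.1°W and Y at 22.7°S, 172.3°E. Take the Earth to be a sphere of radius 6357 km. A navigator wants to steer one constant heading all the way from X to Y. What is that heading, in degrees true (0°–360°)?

Meridional parts: M(φ₁)=-0.5921, M(φ₂)=-0.4070 → ΔM = +0.1851;  Δλ = -0.4294 rad
tan C = Δλ / ΔM = -2.3194 → C = 293.32°

293.3°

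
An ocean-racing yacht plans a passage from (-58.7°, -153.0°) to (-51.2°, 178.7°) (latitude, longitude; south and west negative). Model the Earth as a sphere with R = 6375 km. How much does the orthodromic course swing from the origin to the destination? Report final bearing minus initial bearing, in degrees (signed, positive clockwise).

At departure: θ₁ = atan2(sin Δλ cos φ₂, cos φ₁ sin φ₂ − sin φ₁ cos φ₂ cos Δλ) = 282.62°
At arrival: θ₂ = atan2(sin Δλ cos φ₁, −cos φ₂ sin φ₁ + sin φ₂ cos φ₁ cos Δλ) = 306.00°
Δθ = θ₂ − θ₁ = +23.4°

+23.4°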